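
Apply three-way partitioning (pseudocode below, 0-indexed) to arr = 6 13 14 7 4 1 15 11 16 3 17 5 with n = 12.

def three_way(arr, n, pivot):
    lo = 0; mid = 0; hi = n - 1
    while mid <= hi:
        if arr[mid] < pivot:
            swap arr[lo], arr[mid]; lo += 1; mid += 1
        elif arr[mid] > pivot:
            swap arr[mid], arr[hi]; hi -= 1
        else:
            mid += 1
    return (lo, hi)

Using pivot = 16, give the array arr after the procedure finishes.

lo=0 mid=0 hi=11
6<16: swap(0,0), lo=1 mid=1 ⇒ 6 13 14 7 4 1 15 11 16 3 17 5
13<16: swap(1,1), lo=2 mid=2 ⇒ 6 13 14 7 4 1 15 11 16 3 17 5
14<16: swap(2,2), lo=3 mid=3 ⇒ 6 13 14 7 4 1 15 11 16 3 17 5
7<16: swap(3,3), lo=4 mid=4 ⇒ 6 13 14 7 4 1 15 11 16 3 17 5
4<16: swap(4,4), lo=5 mid=5 ⇒ 6 13 14 7 4 1 15 11 16 3 17 5
1<16: swap(5,5), lo=6 mid=6 ⇒ 6 13 14 7 4 1 15 11 16 3 17 5
15<16: swap(6,6), lo=7 mid=7 ⇒ 6 13 14 7 4 1 15 11 16 3 17 5
11<16: swap(7,7), lo=8 mid=8 ⇒ 6 13 14 7 4 1 15 11 16 3 17 5
16=16: mid=9
3<16: swap(8,9), lo=9 mid=10 ⇒ 6 13 14 7 4 1 15 11 3 16 17 5
17>16: swap(10,11), hi=10 ⇒ 6 13 14 7 4 1 15 11 3 16 5 17
5<16: swap(9,10), lo=10 mid=11 ⇒ 6 13 14 7 4 1 15 11 3 5 16 17
done. lo=10 hi=10; arr=6 13 14 7 4 1 15 11 3 5 16 17

6 13 14 7 4 1 15 11 3 5 16 17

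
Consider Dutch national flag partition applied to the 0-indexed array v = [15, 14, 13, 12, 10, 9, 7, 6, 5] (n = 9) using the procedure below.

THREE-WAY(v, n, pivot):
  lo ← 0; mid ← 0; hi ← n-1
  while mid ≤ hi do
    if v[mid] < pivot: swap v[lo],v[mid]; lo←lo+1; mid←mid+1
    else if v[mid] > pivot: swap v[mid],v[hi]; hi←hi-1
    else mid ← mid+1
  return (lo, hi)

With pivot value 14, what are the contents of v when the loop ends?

[5, 13, 12, 10, 9, 7, 6, 14, 15]

pivot = 14; lo=0, mid=0, hi=8
v[mid]=15>14: swap v[0],v[8]; hi=7 → [5, 14, 13, 12, 10, 9, 7, 6, 15]
v[mid]=5<14: swap v[0],v[0]; lo=1,mid=1 → [5, 14, 13, 12, 10, 9, 7, 6, 15]
v[mid]=14=14: mid=2
v[mid]=13<14: swap v[1],v[2]; lo=2,mid=3 → [5, 13, 14, 12, 10, 9, 7, 6, 15]
v[mid]=12<14: swap v[2],v[3]; lo=3,mid=4 → [5, 13, 12, 14, 10, 9, 7, 6, 15]
v[mid]=10<14: swap v[3],v[4]; lo=4,mid=5 → [5, 13, 12, 10, 14, 9, 7, 6, 15]
v[mid]=9<14: swap v[4],v[5]; lo=5,mid=6 → [5, 13, 12, 10, 9, 14, 7, 6, 15]
v[mid]=7<14: swap v[5],v[6]; lo=6,mid=7 → [5, 13, 12, 10, 9, 7, 14, 6, 15]
v[mid]=6<14: swap v[6],v[7]; lo=7,mid=8 → [5, 13, 12, 10, 9, 7, 6, 14, 15]
end: lo=7, hi=7; v = [5, 13, 12, 10, 9, 7, 6, 14, 15]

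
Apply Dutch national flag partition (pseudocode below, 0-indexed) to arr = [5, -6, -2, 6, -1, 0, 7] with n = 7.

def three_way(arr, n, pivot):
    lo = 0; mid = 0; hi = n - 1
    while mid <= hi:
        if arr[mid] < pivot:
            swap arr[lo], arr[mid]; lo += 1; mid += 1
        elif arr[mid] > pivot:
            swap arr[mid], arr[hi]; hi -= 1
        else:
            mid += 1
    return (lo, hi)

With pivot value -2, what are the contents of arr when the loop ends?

[-6, -2, 6, -1, 0, 7, 5]

pivot = -2; lo=0, mid=0, hi=6
arr[mid]=5>-2: swap arr[0],arr[6]; hi=5 → [7, -6, -2, 6, -1, 0, 5]
arr[mid]=7>-2: swap arr[0],arr[5]; hi=4 → [0, -6, -2, 6, -1, 7, 5]
arr[mid]=0>-2: swap arr[0],arr[4]; hi=3 → [-1, -6, -2, 6, 0, 7, 5]
arr[mid]=-1>-2: swap arr[0],arr[3]; hi=2 → [6, -6, -2, -1, 0, 7, 5]
arr[mid]=6>-2: swap arr[0],arr[2]; hi=1 → [-2, -6, 6, -1, 0, 7, 5]
arr[mid]=-2=-2: mid=1
arr[mid]=-6<-2: swap arr[0],arr[1]; lo=1,mid=2 → [-6, -2, 6, -1, 0, 7, 5]
end: lo=1, hi=1; arr = [-6, -2, 6, -1, 0, 7, 5]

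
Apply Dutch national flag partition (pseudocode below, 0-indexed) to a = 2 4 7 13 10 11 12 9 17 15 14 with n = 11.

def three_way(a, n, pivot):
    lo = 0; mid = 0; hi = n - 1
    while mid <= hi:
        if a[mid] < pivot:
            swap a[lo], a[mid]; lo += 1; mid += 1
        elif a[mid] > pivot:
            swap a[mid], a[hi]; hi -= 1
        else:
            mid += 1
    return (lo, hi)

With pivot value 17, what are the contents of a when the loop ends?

lo=0 mid=0 hi=10
2<17: swap(0,0), lo=1 mid=1 ⇒ 2 4 7 13 10 11 12 9 17 15 14
4<17: swap(1,1), lo=2 mid=2 ⇒ 2 4 7 13 10 11 12 9 17 15 14
7<17: swap(2,2), lo=3 mid=3 ⇒ 2 4 7 13 10 11 12 9 17 15 14
13<17: swap(3,3), lo=4 mid=4 ⇒ 2 4 7 13 10 11 12 9 17 15 14
10<17: swap(4,4), lo=5 mid=5 ⇒ 2 4 7 13 10 11 12 9 17 15 14
11<17: swap(5,5), lo=6 mid=6 ⇒ 2 4 7 13 10 11 12 9 17 15 14
12<17: swap(6,6), lo=7 mid=7 ⇒ 2 4 7 13 10 11 12 9 17 15 14
9<17: swap(7,7), lo=8 mid=8 ⇒ 2 4 7 13 10 11 12 9 17 15 14
17=17: mid=9
15<17: swap(8,9), lo=9 mid=10 ⇒ 2 4 7 13 10 11 12 9 15 17 14
14<17: swap(9,10), lo=10 mid=11 ⇒ 2 4 7 13 10 11 12 9 15 14 17
done. lo=10 hi=10; a=2 4 7 13 10 11 12 9 15 14 17

2 4 7 13 10 11 12 9 15 14 17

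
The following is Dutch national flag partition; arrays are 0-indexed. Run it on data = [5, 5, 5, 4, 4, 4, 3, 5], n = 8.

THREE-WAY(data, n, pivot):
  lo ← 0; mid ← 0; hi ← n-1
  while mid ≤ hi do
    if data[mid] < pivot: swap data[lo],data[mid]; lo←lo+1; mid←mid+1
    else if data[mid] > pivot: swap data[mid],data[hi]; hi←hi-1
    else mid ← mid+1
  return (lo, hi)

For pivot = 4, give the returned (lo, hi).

(1, 3)

pivot = 4; lo=0, mid=0, hi=7
data[mid]=5>4: swap data[0],data[7]; hi=6 → [5, 5, 5, 4, 4, 4, 3, 5]
data[mid]=5>4: swap data[0],data[6]; hi=5 → [3, 5, 5, 4, 4, 4, 5, 5]
data[mid]=3<4: swap data[0],data[0]; lo=1,mid=1 → [3, 5, 5, 4, 4, 4, 5, 5]
data[mid]=5>4: swap data[1],data[5]; hi=4 → [3, 4, 5, 4, 4, 5, 5, 5]
data[mid]=4=4: mid=2
data[mid]=5>4: swap data[2],data[4]; hi=3 → [3, 4, 4, 4, 5, 5, 5, 5]
data[mid]=4=4: mid=3
data[mid]=4=4: mid=4
end: lo=1, hi=3; data = [3, 4, 4, 4, 5, 5, 5, 5]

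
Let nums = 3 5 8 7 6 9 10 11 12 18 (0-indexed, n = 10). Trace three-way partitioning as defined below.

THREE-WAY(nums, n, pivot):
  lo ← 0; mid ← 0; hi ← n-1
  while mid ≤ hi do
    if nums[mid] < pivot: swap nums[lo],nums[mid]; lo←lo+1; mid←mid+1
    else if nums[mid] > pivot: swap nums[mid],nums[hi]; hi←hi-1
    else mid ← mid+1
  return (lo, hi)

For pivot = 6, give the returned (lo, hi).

(2, 2)

pivot = 6; lo=0, mid=0, hi=9
nums[mid]=3<6: swap nums[0],nums[0]; lo=1,mid=1 → 3 5 8 7 6 9 10 11 12 18
nums[mid]=5<6: swap nums[1],nums[1]; lo=2,mid=2 → 3 5 8 7 6 9 10 11 12 18
nums[mid]=8>6: swap nums[2],nums[9]; hi=8 → 3 5 18 7 6 9 10 11 12 8
nums[mid]=18>6: swap nums[2],nums[8]; hi=7 → 3 5 12 7 6 9 10 11 18 8
nums[mid]=12>6: swap nums[2],nums[7]; hi=6 → 3 5 11 7 6 9 10 12 18 8
nums[mid]=11>6: swap nums[2],nums[6]; hi=5 → 3 5 10 7 6 9 11 12 18 8
nums[mid]=10>6: swap nums[2],nums[5]; hi=4 → 3 5 9 7 6 10 11 12 18 8
nums[mid]=9>6: swap nums[2],nums[4]; hi=3 → 3 5 6 7 9 10 11 12 18 8
nums[mid]=6=6: mid=3
nums[mid]=7>6: swap nums[3],nums[3]; hi=2 → 3 5 6 7 9 10 11 12 18 8
end: lo=2, hi=2; nums = 3 5 6 7 9 10 11 12 18 8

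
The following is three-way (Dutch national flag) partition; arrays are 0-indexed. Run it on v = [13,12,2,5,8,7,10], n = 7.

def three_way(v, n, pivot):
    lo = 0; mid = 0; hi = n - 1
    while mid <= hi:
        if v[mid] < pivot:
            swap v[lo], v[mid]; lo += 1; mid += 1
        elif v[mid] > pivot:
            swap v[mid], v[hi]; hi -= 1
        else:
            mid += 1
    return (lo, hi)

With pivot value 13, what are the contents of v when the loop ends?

pivot = 13; lo=0, mid=0, hi=6
v[mid]=13=13: mid=1
v[mid]=12<13: swap v[0],v[1]; lo=1,mid=2 → [12,13,2,5,8,7,10]
v[mid]=2<13: swap v[1],v[2]; lo=2,mid=3 → [12,2,13,5,8,7,10]
v[mid]=5<13: swap v[2],v[3]; lo=3,mid=4 → [12,2,5,13,8,7,10]
v[mid]=8<13: swap v[3],v[4]; lo=4,mid=5 → [12,2,5,8,13,7,10]
v[mid]=7<13: swap v[4],v[5]; lo=5,mid=6 → [12,2,5,8,7,13,10]
v[mid]=10<13: swap v[5],v[6]; lo=6,mid=7 → [12,2,5,8,7,10,13]
end: lo=6, hi=6; v = [12,2,5,8,7,10,13]

[12,2,5,8,7,10,13]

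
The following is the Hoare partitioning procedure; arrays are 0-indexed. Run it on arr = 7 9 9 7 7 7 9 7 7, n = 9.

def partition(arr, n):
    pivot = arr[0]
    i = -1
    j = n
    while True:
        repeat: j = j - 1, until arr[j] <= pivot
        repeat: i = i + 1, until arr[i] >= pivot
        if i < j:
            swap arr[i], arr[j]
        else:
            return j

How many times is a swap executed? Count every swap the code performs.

4

pivot = arr[0] = 7; i = -1, j = 9
j→8 (arr[8]=7≤7), i→0 (arr[0]=7≥7); i<j, swap → 7 9 9 7 7 7 9 7 7
j→7 (arr[7]=7≤7), i→1 (arr[1]=9≥7); i<j, swap → 7 7 9 7 7 7 9 9 7
j→5 (arr[5]=7≤7), i→2 (arr[2]=9≥7); i<j, swap → 7 7 7 7 7 9 9 9 7
j→4 (arr[4]=7≤7), i→3 (arr[3]=7≥7); i<j, swap → 7 7 7 7 7 9 9 9 7
j→3, i→4; i≥j, return j=3. arr = 7 7 7 7 7 9 9 9 7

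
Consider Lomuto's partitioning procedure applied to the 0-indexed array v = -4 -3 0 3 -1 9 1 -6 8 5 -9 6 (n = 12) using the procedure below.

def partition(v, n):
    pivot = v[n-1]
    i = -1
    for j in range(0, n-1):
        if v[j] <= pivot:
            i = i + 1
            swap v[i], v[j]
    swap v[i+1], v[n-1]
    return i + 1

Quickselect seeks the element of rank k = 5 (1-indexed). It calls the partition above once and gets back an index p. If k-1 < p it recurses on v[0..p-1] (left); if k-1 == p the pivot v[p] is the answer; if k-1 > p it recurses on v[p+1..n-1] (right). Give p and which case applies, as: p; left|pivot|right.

pivot = v[11] = 6; i = -1
j=0: v[0]=-4 ≤ 6 → i=0, swap v[0],v[0] (no change) → -4 -3 0 3 -1 9 1 -6 8 5 -9 6
j=1: v[1]=-3 ≤ 6 → i=1, swap v[1],v[1] (no change) → -4 -3 0 3 -1 9 1 -6 8 5 -9 6
j=2: v[2]=0 ≤ 6 → i=2, swap v[2],v[2] (no change) → -4 -3 0 3 -1 9 1 -6 8 5 -9 6
j=3: v[3]=3 ≤ 6 → i=3, swap v[3],v[3] (no change) → -4 -3 0 3 -1 9 1 -6 8 5 -9 6
j=4: v[4]=-1 ≤ 6 → i=4, swap v[4],v[4] (no change) → -4 -3 0 3 -1 9 1 -6 8 5 -9 6
j=5: v[5]=9 > 6 → no swap
j=6: v[6]=1 ≤ 6 → i=5, swap v[5],v[6] → -4 -3 0 3 -1 1 9 -6 8 5 -9 6
j=7: v[7]=-6 ≤ 6 → i=6, swap v[6],v[7] → -4 -3 0 3 -1 1 -6 9 8 5 -9 6
j=8: v[8]=8 > 6 → no swap
j=9: v[9]=5 ≤ 6 → i=7, swap v[7],v[9] → -4 -3 0 3 -1 1 -6 5 8 9 -9 6
j=10: v[10]=-9 ≤ 6 → i=8, swap v[8],v[10] → -4 -3 0 3 -1 1 -6 5 -9 9 8 6
final swap v[9],v[11] → -4 -3 0 3 -1 1 -6 5 -9 6 8 9; return 9
p = 9; k-1 = 4 < 9 ⇒ left

9; left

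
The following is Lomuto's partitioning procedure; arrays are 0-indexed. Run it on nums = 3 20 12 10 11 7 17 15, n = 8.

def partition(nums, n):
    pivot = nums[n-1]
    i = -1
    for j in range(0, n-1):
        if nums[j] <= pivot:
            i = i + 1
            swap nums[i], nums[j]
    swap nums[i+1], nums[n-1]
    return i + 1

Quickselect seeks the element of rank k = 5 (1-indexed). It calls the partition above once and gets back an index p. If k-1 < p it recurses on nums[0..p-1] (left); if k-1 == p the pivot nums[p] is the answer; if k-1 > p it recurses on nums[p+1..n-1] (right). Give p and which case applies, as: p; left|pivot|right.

5; left

pivot = nums[7] = 15; i = -1
j=0: nums[0]=3 ≤ 15 → i=0, swap nums[0],nums[0] (no change) → 3 20 12 10 11 7 17 15
j=1: nums[1]=20 > 15 → no swap
j=2: nums[2]=12 ≤ 15 → i=1, swap nums[1],nums[2] → 3 12 20 10 11 7 17 15
j=3: nums[3]=10 ≤ 15 → i=2, swap nums[2],nums[3] → 3 12 10 20 11 7 17 15
j=4: nums[4]=11 ≤ 15 → i=3, swap nums[3],nums[4] → 3 12 10 11 20 7 17 15
j=5: nums[5]=7 ≤ 15 → i=4, swap nums[4],nums[5] → 3 12 10 11 7 20 17 15
j=6: nums[6]=17 > 15 → no swap
final swap nums[5],nums[7] → 3 12 10 11 7 15 17 20; return 5
p = 5; k-1 = 4 < 5 ⇒ left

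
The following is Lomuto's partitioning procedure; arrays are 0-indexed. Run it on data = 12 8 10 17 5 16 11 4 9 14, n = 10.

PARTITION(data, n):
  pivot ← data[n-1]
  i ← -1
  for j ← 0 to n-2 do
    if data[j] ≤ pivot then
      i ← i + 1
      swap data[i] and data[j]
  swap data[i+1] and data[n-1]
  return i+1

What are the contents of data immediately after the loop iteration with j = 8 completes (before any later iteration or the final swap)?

12 8 10 5 11 4 9 16 17 14

pivot = data[9] = 14; i = -1
j=0: data[0]=12 ≤ 14 → i=0, swap data[0],data[0] (no change) → 12 8 10 17 5 16 11 4 9 14
j=1: data[1]=8 ≤ 14 → i=1, swap data[1],data[1] (no change) → 12 8 10 17 5 16 11 4 9 14
j=2: data[2]=10 ≤ 14 → i=2, swap data[2],data[2] (no change) → 12 8 10 17 5 16 11 4 9 14
j=3: data[3]=17 > 14 → no swap
j=4: data[4]=5 ≤ 14 → i=3, swap data[3],data[4] → 12 8 10 5 17 16 11 4 9 14
j=5: data[5]=16 > 14 → no swap
j=6: data[6]=11 ≤ 14 → i=4, swap data[4],data[6] → 12 8 10 5 11 16 17 4 9 14
j=7: data[7]=4 ≤ 14 → i=5, swap data[5],data[7] → 12 8 10 5 11 4 17 16 9 14
j=8: data[8]=9 ≤ 14 → i=6, swap data[6],data[8] → 12 8 10 5 11 4 9 16 17 14
(after j=8) data = 12 8 10 5 11 4 9 16 17 14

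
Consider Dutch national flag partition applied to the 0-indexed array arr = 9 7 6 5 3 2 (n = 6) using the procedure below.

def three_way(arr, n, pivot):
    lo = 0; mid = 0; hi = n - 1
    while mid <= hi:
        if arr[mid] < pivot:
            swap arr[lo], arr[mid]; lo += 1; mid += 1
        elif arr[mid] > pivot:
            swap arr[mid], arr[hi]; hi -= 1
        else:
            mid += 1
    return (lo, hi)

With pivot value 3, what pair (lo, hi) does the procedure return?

lo=0 mid=0 hi=5
9>3: swap(0,5), hi=4 ⇒ 2 7 6 5 3 9
2<3: swap(0,0), lo=1 mid=1 ⇒ 2 7 6 5 3 9
7>3: swap(1,4), hi=3 ⇒ 2 3 6 5 7 9
3=3: mid=2
6>3: swap(2,3), hi=2 ⇒ 2 3 5 6 7 9
5>3: swap(2,2), hi=1 ⇒ 2 3 5 6 7 9
done. lo=1 hi=1; arr=2 3 5 6 7 9

(1, 1)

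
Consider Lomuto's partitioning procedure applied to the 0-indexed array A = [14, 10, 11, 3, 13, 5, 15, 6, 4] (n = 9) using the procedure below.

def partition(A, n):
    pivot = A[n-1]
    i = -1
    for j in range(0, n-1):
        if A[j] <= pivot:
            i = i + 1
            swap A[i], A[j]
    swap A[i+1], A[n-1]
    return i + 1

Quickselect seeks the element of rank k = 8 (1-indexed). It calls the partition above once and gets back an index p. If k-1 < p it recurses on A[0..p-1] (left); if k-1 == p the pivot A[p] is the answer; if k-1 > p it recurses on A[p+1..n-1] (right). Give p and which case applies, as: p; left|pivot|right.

1; right

pivot = A[8] = 4; i = -1
j=0: A[0]=14 > 4 → no swap
j=1: A[1]=10 > 4 → no swap
j=2: A[2]=11 > 4 → no swap
j=3: A[3]=3 ≤ 4 → i=0, swap A[0],A[3] → [3, 10, 11, 14, 13, 5, 15, 6, 4]
j=4: A[4]=13 > 4 → no swap
j=5: A[5]=5 > 4 → no swap
j=6: A[6]=15 > 4 → no swap
j=7: A[7]=6 > 4 → no swap
final swap A[1],A[8] → [3, 4, 11, 14, 13, 5, 15, 6, 10]; return 1
p = 1; k-1 = 7 > 1 ⇒ right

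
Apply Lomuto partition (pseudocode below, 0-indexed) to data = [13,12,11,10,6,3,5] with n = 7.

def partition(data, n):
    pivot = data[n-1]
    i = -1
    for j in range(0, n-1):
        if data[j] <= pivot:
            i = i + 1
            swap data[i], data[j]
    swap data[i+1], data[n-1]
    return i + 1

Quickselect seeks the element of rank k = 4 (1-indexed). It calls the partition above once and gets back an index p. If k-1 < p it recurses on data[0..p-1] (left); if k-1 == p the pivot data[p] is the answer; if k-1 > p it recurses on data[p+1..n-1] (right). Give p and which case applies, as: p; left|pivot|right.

1; right

pivot = data[6] = 5; i = -1
j=0: data[0]=13 > 5 → no swap
j=1: data[1]=12 > 5 → no swap
j=2: data[2]=11 > 5 → no swap
j=3: data[3]=10 > 5 → no swap
j=4: data[4]=6 > 5 → no swap
j=5: data[5]=3 ≤ 5 → i=0, swap data[0],data[5] → [3,12,11,10,6,13,5]
final swap data[1],data[6] → [3,5,11,10,6,13,12]; return 1
p = 1; k-1 = 3 > 1 ⇒ right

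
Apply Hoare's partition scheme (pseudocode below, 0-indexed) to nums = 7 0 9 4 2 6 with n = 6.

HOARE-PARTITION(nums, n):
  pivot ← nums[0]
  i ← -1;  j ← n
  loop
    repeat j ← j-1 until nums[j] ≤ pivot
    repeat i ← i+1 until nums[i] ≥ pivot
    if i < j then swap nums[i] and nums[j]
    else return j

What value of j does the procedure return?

pivot = nums[0] = 7; i = -1, j = 6
j→5 (nums[5]=6≤7), i→0 (nums[0]=7≥7); i<j, swap → 6 0 9 4 2 7
j→4 (nums[4]=2≤7), i→2 (nums[2]=9≥7); i<j, swap → 6 0 2 4 9 7
j→3, i→4; i≥j, return j=3. nums = 6 0 2 4 9 7

3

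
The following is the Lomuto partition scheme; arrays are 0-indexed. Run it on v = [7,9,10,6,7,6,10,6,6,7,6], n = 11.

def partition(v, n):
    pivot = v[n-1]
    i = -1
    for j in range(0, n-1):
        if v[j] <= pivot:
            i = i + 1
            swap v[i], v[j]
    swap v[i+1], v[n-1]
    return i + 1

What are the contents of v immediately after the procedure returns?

[6,6,6,6,6,9,10,10,7,7,7]

pivot = v[10] = 6; i = -1
j=0: v[0]=7 > 6 → no swap
j=1: v[1]=9 > 6 → no swap
j=2: v[2]=10 > 6 → no swap
j=3: v[3]=6 ≤ 6 → i=0, swap v[0],v[3] → [6,9,10,7,7,6,10,6,6,7,6]
j=4: v[4]=7 > 6 → no swap
j=5: v[5]=6 ≤ 6 → i=1, swap v[1],v[5] → [6,6,10,7,7,9,10,6,6,7,6]
j=6: v[6]=10 > 6 → no swap
j=7: v[7]=6 ≤ 6 → i=2, swap v[2],v[7] → [6,6,6,7,7,9,10,10,6,7,6]
j=8: v[8]=6 ≤ 6 → i=3, swap v[3],v[8] → [6,6,6,6,7,9,10,10,7,7,6]
j=9: v[9]=7 > 6 → no swap
final swap v[4],v[10] → [6,6,6,6,6,9,10,10,7,7,7]; return 4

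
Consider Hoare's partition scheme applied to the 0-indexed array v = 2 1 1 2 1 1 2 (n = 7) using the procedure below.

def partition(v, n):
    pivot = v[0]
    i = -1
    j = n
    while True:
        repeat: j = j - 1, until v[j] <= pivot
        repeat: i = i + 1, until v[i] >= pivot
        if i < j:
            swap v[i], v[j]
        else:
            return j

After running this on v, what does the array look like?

pivot = v[0] = 2; i = -1, j = 7
j→6 (v[6]=2≤2), i→0 (v[0]=2≥2); i<j, swap → 2 1 1 2 1 1 2
j→5 (v[5]=1≤2), i→3 (v[3]=2≥2); i<j, swap → 2 1 1 1 1 2 2
j→4, i→5; i≥j, return j=4. v = 2 1 1 1 1 2 2

2 1 1 1 1 2 2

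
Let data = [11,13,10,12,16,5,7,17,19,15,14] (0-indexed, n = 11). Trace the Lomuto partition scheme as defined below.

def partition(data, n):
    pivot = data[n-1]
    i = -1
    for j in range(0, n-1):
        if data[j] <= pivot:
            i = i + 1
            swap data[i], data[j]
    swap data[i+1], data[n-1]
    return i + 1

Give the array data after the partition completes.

pivot = data[10] = 14; i = -1
j=0: data[0]=11 ≤ 14 → i=0, swap data[0],data[0] (no change) → [11,13,10,12,16,5,7,17,19,15,14]
j=1: data[1]=13 ≤ 14 → i=1, swap data[1],data[1] (no change) → [11,13,10,12,16,5,7,17,19,15,14]
j=2: data[2]=10 ≤ 14 → i=2, swap data[2],data[2] (no change) → [11,13,10,12,16,5,7,17,19,15,14]
j=3: data[3]=12 ≤ 14 → i=3, swap data[3],data[3] (no change) → [11,13,10,12,16,5,7,17,19,15,14]
j=4: data[4]=16 > 14 → no swap
j=5: data[5]=5 ≤ 14 → i=4, swap data[4],data[5] → [11,13,10,12,5,16,7,17,19,15,14]
j=6: data[6]=7 ≤ 14 → i=5, swap data[5],data[6] → [11,13,10,12,5,7,16,17,19,15,14]
j=7: data[7]=17 > 14 → no swap
j=8: data[8]=19 > 14 → no swap
j=9: data[9]=15 > 14 → no swap
final swap data[6],data[10] → [11,13,10,12,5,7,14,17,19,15,16]; return 6

[11,13,10,12,5,7,14,17,19,15,16]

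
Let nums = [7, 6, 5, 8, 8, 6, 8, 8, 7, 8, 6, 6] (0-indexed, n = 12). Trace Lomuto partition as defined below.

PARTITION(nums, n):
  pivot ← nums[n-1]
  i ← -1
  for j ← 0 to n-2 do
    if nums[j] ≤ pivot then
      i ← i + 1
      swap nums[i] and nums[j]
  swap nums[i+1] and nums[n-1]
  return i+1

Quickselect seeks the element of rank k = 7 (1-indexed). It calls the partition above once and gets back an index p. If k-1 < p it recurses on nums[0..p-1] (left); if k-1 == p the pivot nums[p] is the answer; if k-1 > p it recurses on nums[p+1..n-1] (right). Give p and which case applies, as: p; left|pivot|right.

4; right

pivot=6, i=-1
j=0: 7>6, skip
j=1: 6≤6, i=0, swap(0,1) ⇒ [6, 7, 5, 8, 8, 6, 8, 8, 7, 8, 6, 6]
j=2: 5≤6, i=1, swap(1,2) ⇒ [6, 5, 7, 8, 8, 6, 8, 8, 7, 8, 6, 6]
j=3: 8>6, skip
j=4: 8>6, skip
j=5: 6≤6, i=2, swap(2,5) ⇒ [6, 5, 6, 8, 8, 7, 8, 8, 7, 8, 6, 6]
j=6: 8>6, skip
j=7: 8>6, skip
j=8: 7>6, skip
j=9: 8>6, skip
j=10: 6≤6, i=3, swap(3,10) ⇒ [6, 5, 6, 6, 8, 7, 8, 8, 7, 8, 8, 6]
swap(4,11) ⇒ [6, 5, 6, 6, 6, 7, 8, 8, 7, 8, 8, 8]; return 4
p = 4; k-1 = 6 > 4 ⇒ right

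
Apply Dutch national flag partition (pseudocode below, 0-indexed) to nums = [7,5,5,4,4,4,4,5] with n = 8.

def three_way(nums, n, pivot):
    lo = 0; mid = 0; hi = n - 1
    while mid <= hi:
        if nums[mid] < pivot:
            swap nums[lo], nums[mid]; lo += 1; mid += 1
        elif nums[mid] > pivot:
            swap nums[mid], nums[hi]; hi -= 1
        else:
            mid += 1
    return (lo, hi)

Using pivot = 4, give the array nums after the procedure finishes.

pivot = 4; lo=0, mid=0, hi=7
nums[mid]=7>4: swap nums[0],nums[7]; hi=6 → [5,5,5,4,4,4,4,7]
nums[mid]=5>4: swap nums[0],nums[6]; hi=5 → [4,5,5,4,4,4,5,7]
nums[mid]=4=4: mid=1
nums[mid]=5>4: swap nums[1],nums[5]; hi=4 → [4,4,5,4,4,5,5,7]
nums[mid]=4=4: mid=2
nums[mid]=5>4: swap nums[2],nums[4]; hi=3 → [4,4,4,4,5,5,5,7]
nums[mid]=4=4: mid=3
nums[mid]=4=4: mid=4
end: lo=0, hi=3; nums = [4,4,4,4,5,5,5,7]

[4,4,4,4,5,5,5,7]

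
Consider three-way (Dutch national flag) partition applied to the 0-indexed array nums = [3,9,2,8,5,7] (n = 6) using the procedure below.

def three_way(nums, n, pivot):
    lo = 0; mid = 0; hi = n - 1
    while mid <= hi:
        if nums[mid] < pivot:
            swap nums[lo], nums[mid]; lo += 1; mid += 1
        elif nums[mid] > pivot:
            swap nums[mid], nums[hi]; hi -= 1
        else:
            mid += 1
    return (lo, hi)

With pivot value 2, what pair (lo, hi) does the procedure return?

lo=0 mid=0 hi=5
3>2: swap(0,5), hi=4 ⇒ [7,9,2,8,5,3]
7>2: swap(0,4), hi=3 ⇒ [5,9,2,8,7,3]
5>2: swap(0,3), hi=2 ⇒ [8,9,2,5,7,3]
8>2: swap(0,2), hi=1 ⇒ [2,9,8,5,7,3]
2=2: mid=1
9>2: swap(1,1), hi=0 ⇒ [2,9,8,5,7,3]
done. lo=0 hi=0; nums=[2,9,8,5,7,3]

(0, 0)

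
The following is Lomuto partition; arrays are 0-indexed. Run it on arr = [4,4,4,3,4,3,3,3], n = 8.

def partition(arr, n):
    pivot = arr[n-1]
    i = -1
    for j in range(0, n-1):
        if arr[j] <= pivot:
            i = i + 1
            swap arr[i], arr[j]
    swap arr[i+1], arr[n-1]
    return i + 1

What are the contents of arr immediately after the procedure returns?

pivot = arr[7] = 3; i = -1
j=0: arr[0]=4 > 3 → no swap
j=1: arr[1]=4 > 3 → no swap
j=2: arr[2]=4 > 3 → no swap
j=3: arr[3]=3 ≤ 3 → i=0, swap arr[0],arr[3] → [3,4,4,4,4,3,3,3]
j=4: arr[4]=4 > 3 → no swap
j=5: arr[5]=3 ≤ 3 → i=1, swap arr[1],arr[5] → [3,3,4,4,4,4,3,3]
j=6: arr[6]=3 ≤ 3 → i=2, swap arr[2],arr[6] → [3,3,3,4,4,4,4,3]
final swap arr[3],arr[7] → [3,3,3,3,4,4,4,4]; return 3

[3,3,3,3,4,4,4,4]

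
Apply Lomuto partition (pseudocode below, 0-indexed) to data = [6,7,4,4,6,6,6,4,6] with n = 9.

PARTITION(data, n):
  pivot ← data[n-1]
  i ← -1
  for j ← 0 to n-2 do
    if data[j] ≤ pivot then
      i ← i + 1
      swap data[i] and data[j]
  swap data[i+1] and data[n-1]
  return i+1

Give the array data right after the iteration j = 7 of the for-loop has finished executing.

pivot=6, i=-1
j=0: 6≤6, i=0, swap(0,0) ⇒ [6,7,4,4,6,6,6,4,6]
j=1: 7>6, skip
j=2: 4≤6, i=1, swap(1,2) ⇒ [6,4,7,4,6,6,6,4,6]
j=3: 4≤6, i=2, swap(2,3) ⇒ [6,4,4,7,6,6,6,4,6]
j=4: 6≤6, i=3, swap(3,4) ⇒ [6,4,4,6,7,6,6,4,6]
j=5: 6≤6, i=4, swap(4,5) ⇒ [6,4,4,6,6,7,6,4,6]
j=6: 6≤6, i=5, swap(5,6) ⇒ [6,4,4,6,6,6,7,4,6]
j=7: 4≤6, i=6, swap(6,7) ⇒ [6,4,4,6,6,6,4,7,6]
(after j=7) data = [6,4,4,6,6,6,4,7,6]

[6,4,4,6,6,6,4,7,6]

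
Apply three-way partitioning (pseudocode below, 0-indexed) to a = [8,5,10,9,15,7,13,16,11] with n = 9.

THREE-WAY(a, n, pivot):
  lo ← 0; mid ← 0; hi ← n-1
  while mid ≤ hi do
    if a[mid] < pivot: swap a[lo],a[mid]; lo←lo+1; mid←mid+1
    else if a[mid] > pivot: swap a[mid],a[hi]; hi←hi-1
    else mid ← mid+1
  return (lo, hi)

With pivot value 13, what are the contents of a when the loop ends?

[8,5,10,9,11,7,13,16,15]

lo=0 mid=0 hi=8
8<13: swap(0,0), lo=1 mid=1 ⇒ [8,5,10,9,15,7,13,16,11]
5<13: swap(1,1), lo=2 mid=2 ⇒ [8,5,10,9,15,7,13,16,11]
10<13: swap(2,2), lo=3 mid=3 ⇒ [8,5,10,9,15,7,13,16,11]
9<13: swap(3,3), lo=4 mid=4 ⇒ [8,5,10,9,15,7,13,16,11]
15>13: swap(4,8), hi=7 ⇒ [8,5,10,9,11,7,13,16,15]
11<13: swap(4,4), lo=5 mid=5 ⇒ [8,5,10,9,11,7,13,16,15]
7<13: swap(5,5), lo=6 mid=6 ⇒ [8,5,10,9,11,7,13,16,15]
13=13: mid=7
16>13: swap(7,7), hi=6 ⇒ [8,5,10,9,11,7,13,16,15]
done. lo=6 hi=6; a=[8,5,10,9,11,7,13,16,15]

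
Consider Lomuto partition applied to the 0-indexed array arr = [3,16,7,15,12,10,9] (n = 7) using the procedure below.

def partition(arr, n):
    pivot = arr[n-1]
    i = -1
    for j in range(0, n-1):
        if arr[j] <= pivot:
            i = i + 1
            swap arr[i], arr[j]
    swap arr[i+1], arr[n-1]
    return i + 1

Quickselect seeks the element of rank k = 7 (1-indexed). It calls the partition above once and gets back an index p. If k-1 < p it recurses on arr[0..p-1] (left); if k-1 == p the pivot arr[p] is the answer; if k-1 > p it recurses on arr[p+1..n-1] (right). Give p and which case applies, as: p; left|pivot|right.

pivot = arr[6] = 9; i = -1
j=0: arr[0]=3 ≤ 9 → i=0, swap arr[0],arr[0] (no change) → [3,16,7,15,12,10,9]
j=1: arr[1]=16 > 9 → no swap
j=2: arr[2]=7 ≤ 9 → i=1, swap arr[1],arr[2] → [3,7,16,15,12,10,9]
j=3: arr[3]=15 > 9 → no swap
j=4: arr[4]=12 > 9 → no swap
j=5: arr[5]=10 > 9 → no swap
final swap arr[2],arr[6] → [3,7,9,15,12,10,16]; return 2
p = 2; k-1 = 6 > 2 ⇒ right

2; right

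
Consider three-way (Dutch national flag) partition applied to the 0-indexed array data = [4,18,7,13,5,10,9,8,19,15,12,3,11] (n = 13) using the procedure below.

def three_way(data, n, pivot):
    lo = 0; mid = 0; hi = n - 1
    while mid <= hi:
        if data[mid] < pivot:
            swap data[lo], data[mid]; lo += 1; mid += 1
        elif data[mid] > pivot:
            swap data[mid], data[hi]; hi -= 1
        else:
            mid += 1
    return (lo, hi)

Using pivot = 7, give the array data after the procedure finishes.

pivot = 7; lo=0, mid=0, hi=12
data[mid]=4<7: swap data[0],data[0]; lo=1,mid=1 → [4,18,7,13,5,10,9,8,19,15,12,3,11]
data[mid]=18>7: swap data[1],data[12]; hi=11 → [4,11,7,13,5,10,9,8,19,15,12,3,18]
data[mid]=11>7: swap data[1],data[11]; hi=10 → [4,3,7,13,5,10,9,8,19,15,12,11,18]
data[mid]=3<7: swap data[1],data[1]; lo=2,mid=2 → [4,3,7,13,5,10,9,8,19,15,12,11,18]
data[mid]=7=7: mid=3
data[mid]=13>7: swap data[3],data[10]; hi=9 → [4,3,7,12,5,10,9,8,19,15,13,11,18]
data[mid]=12>7: swap data[3],data[9]; hi=8 → [4,3,7,15,5,10,9,8,19,12,13,11,18]
data[mid]=15>7: swap data[3],data[8]; hi=7 → [4,3,7,19,5,10,9,8,15,12,13,11,18]
data[mid]=19>7: swap data[3],data[7]; hi=6 → [4,3,7,8,5,10,9,19,15,12,13,11,18]
data[mid]=8>7: swap data[3],data[6]; hi=5 → [4,3,7,9,5,10,8,19,15,12,13,11,18]
data[mid]=9>7: swap data[3],data[5]; hi=4 → [4,3,7,10,5,9,8,19,15,12,13,11,18]
data[mid]=10>7: swap data[3],data[4]; hi=3 → [4,3,7,5,10,9,8,19,15,12,13,11,18]
data[mid]=5<7: swap data[2],data[3]; lo=3,mid=4 → [4,3,5,7,10,9,8,19,15,12,13,11,18]
end: lo=3, hi=3; data = [4,3,5,7,10,9,8,19,15,12,13,11,18]

[4,3,5,7,10,9,8,19,15,12,13,11,18]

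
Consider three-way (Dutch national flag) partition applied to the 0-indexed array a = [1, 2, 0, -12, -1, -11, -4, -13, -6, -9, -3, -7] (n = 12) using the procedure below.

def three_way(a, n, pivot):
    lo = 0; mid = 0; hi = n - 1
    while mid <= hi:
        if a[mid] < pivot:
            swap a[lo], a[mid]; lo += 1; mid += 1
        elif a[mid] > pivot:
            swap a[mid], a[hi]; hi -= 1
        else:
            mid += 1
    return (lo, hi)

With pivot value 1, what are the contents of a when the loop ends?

[-7, 0, -12, -1, -11, -4, -13, -6, -9, -3, 1, 2]

lo=0 mid=0 hi=11
1=1: mid=1
2>1: swap(1,11), hi=10 ⇒ [1, -7, 0, -12, -1, -11, -4, -13, -6, -9, -3, 2]
-7<1: swap(0,1), lo=1 mid=2 ⇒ [-7, 1, 0, -12, -1, -11, -4, -13, -6, -9, -3, 2]
0<1: swap(1,2), lo=2 mid=3 ⇒ [-7, 0, 1, -12, -1, -11, -4, -13, -6, -9, -3, 2]
-12<1: swap(2,3), lo=3 mid=4 ⇒ [-7, 0, -12, 1, -1, -11, -4, -13, -6, -9, -3, 2]
-1<1: swap(3,4), lo=4 mid=5 ⇒ [-7, 0, -12, -1, 1, -11, -4, -13, -6, -9, -3, 2]
-11<1: swap(4,5), lo=5 mid=6 ⇒ [-7, 0, -12, -1, -11, 1, -4, -13, -6, -9, -3, 2]
-4<1: swap(5,6), lo=6 mid=7 ⇒ [-7, 0, -12, -1, -11, -4, 1, -13, -6, -9, -3, 2]
-13<1: swap(6,7), lo=7 mid=8 ⇒ [-7, 0, -12, -1, -11, -4, -13, 1, -6, -9, -3, 2]
-6<1: swap(7,8), lo=8 mid=9 ⇒ [-7, 0, -12, -1, -11, -4, -13, -6, 1, -9, -3, 2]
-9<1: swap(8,9), lo=9 mid=10 ⇒ [-7, 0, -12, -1, -11, -4, -13, -6, -9, 1, -3, 2]
-3<1: swap(9,10), lo=10 mid=11 ⇒ [-7, 0, -12, -1, -11, -4, -13, -6, -9, -3, 1, 2]
done. lo=10 hi=10; a=[-7, 0, -12, -1, -11, -4, -13, -6, -9, -3, 1, 2]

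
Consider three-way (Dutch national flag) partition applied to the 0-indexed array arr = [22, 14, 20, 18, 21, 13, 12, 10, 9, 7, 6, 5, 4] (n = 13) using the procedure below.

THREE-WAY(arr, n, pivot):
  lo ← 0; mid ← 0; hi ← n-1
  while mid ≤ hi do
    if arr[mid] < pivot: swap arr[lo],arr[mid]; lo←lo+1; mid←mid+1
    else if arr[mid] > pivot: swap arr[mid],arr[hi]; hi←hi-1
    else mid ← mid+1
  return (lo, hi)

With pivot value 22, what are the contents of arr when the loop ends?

pivot = 22; lo=0, mid=0, hi=12
arr[mid]=22=22: mid=1
arr[mid]=14<22: swap arr[0],arr[1]; lo=1,mid=2 → [14, 22, 20, 18, 21, 13, 12, 10, 9, 7, 6, 5, 4]
arr[mid]=20<22: swap arr[1],arr[2]; lo=2,mid=3 → [14, 20, 22, 18, 21, 13, 12, 10, 9, 7, 6, 5, 4]
arr[mid]=18<22: swap arr[2],arr[3]; lo=3,mid=4 → [14, 20, 18, 22, 21, 13, 12, 10, 9, 7, 6, 5, 4]
arr[mid]=21<22: swap arr[3],arr[4]; lo=4,mid=5 → [14, 20, 18, 21, 22, 13, 12, 10, 9, 7, 6, 5, 4]
arr[mid]=13<22: swap arr[4],arr[5]; lo=5,mid=6 → [14, 20, 18, 21, 13, 22, 12, 10, 9, 7, 6, 5, 4]
arr[mid]=12<22: swap arr[5],arr[6]; lo=6,mid=7 → [14, 20, 18, 21, 13, 12, 22, 10, 9, 7, 6, 5, 4]
arr[mid]=10<22: swap arr[6],arr[7]; lo=7,mid=8 → [14, 20, 18, 21, 13, 12, 10, 22, 9, 7, 6, 5, 4]
arr[mid]=9<22: swap arr[7],arr[8]; lo=8,mid=9 → [14, 20, 18, 21, 13, 12, 10, 9, 22, 7, 6, 5, 4]
arr[mid]=7<22: swap arr[8],arr[9]; lo=9,mid=10 → [14, 20, 18, 21, 13, 12, 10, 9, 7, 22, 6, 5, 4]
arr[mid]=6<22: swap arr[9],arr[10]; lo=10,mid=11 → [14, 20, 18, 21, 13, 12, 10, 9, 7, 6, 22, 5, 4]
arr[mid]=5<22: swap arr[10],arr[11]; lo=11,mid=12 → [14, 20, 18, 21, 13, 12, 10, 9, 7, 6, 5, 22, 4]
arr[mid]=4<22: swap arr[11],arr[12]; lo=12,mid=13 → [14, 20, 18, 21, 13, 12, 10, 9, 7, 6, 5, 4, 22]
end: lo=12, hi=12; arr = [14, 20, 18, 21, 13, 12, 10, 9, 7, 6, 5, 4, 22]

[14, 20, 18, 21, 13, 12, 10, 9, 7, 6, 5, 4, 22]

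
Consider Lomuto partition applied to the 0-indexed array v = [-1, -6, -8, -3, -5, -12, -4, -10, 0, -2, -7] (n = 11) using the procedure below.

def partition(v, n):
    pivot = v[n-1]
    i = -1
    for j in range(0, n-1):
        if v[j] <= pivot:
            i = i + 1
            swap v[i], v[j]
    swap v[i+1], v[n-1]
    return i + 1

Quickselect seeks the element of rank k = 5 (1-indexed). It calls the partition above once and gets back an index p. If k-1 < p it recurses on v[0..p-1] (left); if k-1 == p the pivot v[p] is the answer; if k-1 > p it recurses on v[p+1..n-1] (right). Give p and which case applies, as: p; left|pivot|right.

3; right

pivot = v[10] = -7; i = -1
j=0: v[0]=-1 > -7 → no swap
j=1: v[1]=-6 > -7 → no swap
j=2: v[2]=-8 ≤ -7 → i=0, swap v[0],v[2] → [-8, -6, -1, -3, -5, -12, -4, -10, 0, -2, -7]
j=3: v[3]=-3 > -7 → no swap
j=4: v[4]=-5 > -7 → no swap
j=5: v[5]=-12 ≤ -7 → i=1, swap v[1],v[5] → [-8, -12, -1, -3, -5, -6, -4, -10, 0, -2, -7]
j=6: v[6]=-4 > -7 → no swap
j=7: v[7]=-10 ≤ -7 → i=2, swap v[2],v[7] → [-8, -12, -10, -3, -5, -6, -4, -1, 0, -2, -7]
j=8: v[8]=0 > -7 → no swap
j=9: v[9]=-2 > -7 → no swap
final swap v[3],v[10] → [-8, -12, -10, -7, -5, -6, -4, -1, 0, -2, -3]; return 3
p = 3; k-1 = 4 > 3 ⇒ right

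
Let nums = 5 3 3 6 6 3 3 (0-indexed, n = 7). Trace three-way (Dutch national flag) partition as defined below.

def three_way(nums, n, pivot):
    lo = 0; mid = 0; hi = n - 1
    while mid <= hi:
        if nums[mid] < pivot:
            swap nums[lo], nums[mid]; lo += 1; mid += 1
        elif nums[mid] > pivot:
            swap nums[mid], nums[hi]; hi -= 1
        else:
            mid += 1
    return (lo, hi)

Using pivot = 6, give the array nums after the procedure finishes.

5 3 3 3 3 6 6

pivot = 6; lo=0, mid=0, hi=6
nums[mid]=5<6: swap nums[0],nums[0]; lo=1,mid=1 → 5 3 3 6 6 3 3
nums[mid]=3<6: swap nums[1],nums[1]; lo=2,mid=2 → 5 3 3 6 6 3 3
nums[mid]=3<6: swap nums[2],nums[2]; lo=3,mid=3 → 5 3 3 6 6 3 3
nums[mid]=6=6: mid=4
nums[mid]=6=6: mid=5
nums[mid]=3<6: swap nums[3],nums[5]; lo=4,mid=6 → 5 3 3 3 6 6 3
nums[mid]=3<6: swap nums[4],nums[6]; lo=5,mid=7 → 5 3 3 3 3 6 6
end: lo=5, hi=6; nums = 5 3 3 3 3 6 6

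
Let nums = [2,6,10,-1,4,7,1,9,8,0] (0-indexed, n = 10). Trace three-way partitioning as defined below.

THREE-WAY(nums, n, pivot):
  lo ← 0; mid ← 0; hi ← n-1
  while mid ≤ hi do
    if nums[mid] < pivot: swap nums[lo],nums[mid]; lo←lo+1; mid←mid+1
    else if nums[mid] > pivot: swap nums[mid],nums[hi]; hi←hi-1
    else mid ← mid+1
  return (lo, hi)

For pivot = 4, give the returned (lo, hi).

lo=0 mid=0 hi=9
2<4: swap(0,0), lo=1 mid=1 ⇒ [2,6,10,-1,4,7,1,9,8,0]
6>4: swap(1,9), hi=8 ⇒ [2,0,10,-1,4,7,1,9,8,6]
0<4: swap(1,1), lo=2 mid=2 ⇒ [2,0,10,-1,4,7,1,9,8,6]
10>4: swap(2,8), hi=7 ⇒ [2,0,8,-1,4,7,1,9,10,6]
8>4: swap(2,7), hi=6 ⇒ [2,0,9,-1,4,7,1,8,10,6]
9>4: swap(2,6), hi=5 ⇒ [2,0,1,-1,4,7,9,8,10,6]
1<4: swap(2,2), lo=3 mid=3 ⇒ [2,0,1,-1,4,7,9,8,10,6]
-1<4: swap(3,3), lo=4 mid=4 ⇒ [2,0,1,-1,4,7,9,8,10,6]
4=4: mid=5
7>4: swap(5,5), hi=4 ⇒ [2,0,1,-1,4,7,9,8,10,6]
done. lo=4 hi=4; nums=[2,0,1,-1,4,7,9,8,10,6]

(4, 4)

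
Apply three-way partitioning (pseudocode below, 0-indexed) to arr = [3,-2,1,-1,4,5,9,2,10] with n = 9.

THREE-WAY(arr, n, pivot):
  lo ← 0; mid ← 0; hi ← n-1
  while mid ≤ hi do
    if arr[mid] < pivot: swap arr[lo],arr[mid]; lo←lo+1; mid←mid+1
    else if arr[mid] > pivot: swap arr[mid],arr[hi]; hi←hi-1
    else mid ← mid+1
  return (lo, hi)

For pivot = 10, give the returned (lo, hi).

(8, 8)

lo=0 mid=0 hi=8
3<10: swap(0,0), lo=1 mid=1 ⇒ [3,-2,1,-1,4,5,9,2,10]
-2<10: swap(1,1), lo=2 mid=2 ⇒ [3,-2,1,-1,4,5,9,2,10]
1<10: swap(2,2), lo=3 mid=3 ⇒ [3,-2,1,-1,4,5,9,2,10]
-1<10: swap(3,3), lo=4 mid=4 ⇒ [3,-2,1,-1,4,5,9,2,10]
4<10: swap(4,4), lo=5 mid=5 ⇒ [3,-2,1,-1,4,5,9,2,10]
5<10: swap(5,5), lo=6 mid=6 ⇒ [3,-2,1,-1,4,5,9,2,10]
9<10: swap(6,6), lo=7 mid=7 ⇒ [3,-2,1,-1,4,5,9,2,10]
2<10: swap(7,7), lo=8 mid=8 ⇒ [3,-2,1,-1,4,5,9,2,10]
10=10: mid=9
done. lo=8 hi=8; arr=[3,-2,1,-1,4,5,9,2,10]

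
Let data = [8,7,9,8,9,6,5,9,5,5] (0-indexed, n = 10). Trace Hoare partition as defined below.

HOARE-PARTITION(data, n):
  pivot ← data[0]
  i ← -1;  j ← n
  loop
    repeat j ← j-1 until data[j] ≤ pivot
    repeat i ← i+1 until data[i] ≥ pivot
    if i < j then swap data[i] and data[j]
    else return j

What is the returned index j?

pivot=8
j stops at 9 (5), i stops at 0 (8); swap ⇒ [5,7,9,8,9,6,5,9,5,8]
j stops at 8 (5), i stops at 2 (9); swap ⇒ [5,7,5,8,9,6,5,9,9,8]
j stops at 6 (5), i stops at 3 (8); swap ⇒ [5,7,5,5,9,6,8,9,9,8]
j stops at 5 (6), i stops at 4 (9); swap ⇒ [5,7,5,5,6,9,8,9,9,8]
j stops at 4, i stops at 5; i≥j ⇒ return 4. data=[5,7,5,5,6,9,8,9,9,8]

4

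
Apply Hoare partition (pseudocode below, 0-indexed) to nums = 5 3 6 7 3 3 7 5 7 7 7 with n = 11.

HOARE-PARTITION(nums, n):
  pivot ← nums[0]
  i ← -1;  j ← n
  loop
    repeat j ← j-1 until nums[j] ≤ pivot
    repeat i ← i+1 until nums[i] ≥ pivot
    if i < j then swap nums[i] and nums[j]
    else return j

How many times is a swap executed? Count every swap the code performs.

3

pivot = nums[0] = 5; i = -1, j = 11
j→7 (nums[7]=5≤5), i→0 (nums[0]=5≥5); i<j, swap → 5 3 6 7 3 3 7 5 7 7 7
j→5 (nums[5]=3≤5), i→2 (nums[2]=6≥5); i<j, swap → 5 3 3 7 3 6 7 5 7 7 7
j→4 (nums[4]=3≤5), i→3 (nums[3]=7≥5); i<j, swap → 5 3 3 3 7 6 7 5 7 7 7
j→3, i→4; i≥j, return j=3. nums = 5 3 3 3 7 6 7 5 7 7 7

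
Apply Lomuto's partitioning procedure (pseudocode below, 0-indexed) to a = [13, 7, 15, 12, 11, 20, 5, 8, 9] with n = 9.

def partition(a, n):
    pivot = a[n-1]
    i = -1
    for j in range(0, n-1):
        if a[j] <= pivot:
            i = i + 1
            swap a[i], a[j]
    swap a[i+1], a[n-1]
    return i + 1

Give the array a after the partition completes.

[7, 5, 8, 9, 11, 20, 13, 15, 12]

pivot=9, i=-1
j=0: 13>9, skip
j=1: 7≤9, i=0, swap(0,1) ⇒ [7, 13, 15, 12, 11, 20, 5, 8, 9]
j=2: 15>9, skip
j=3: 12>9, skip
j=4: 11>9, skip
j=5: 20>9, skip
j=6: 5≤9, i=1, swap(1,6) ⇒ [7, 5, 15, 12, 11, 20, 13, 8, 9]
j=7: 8≤9, i=2, swap(2,7) ⇒ [7, 5, 8, 12, 11, 20, 13, 15, 9]
swap(3,8) ⇒ [7, 5, 8, 9, 11, 20, 13, 15, 12]; return 3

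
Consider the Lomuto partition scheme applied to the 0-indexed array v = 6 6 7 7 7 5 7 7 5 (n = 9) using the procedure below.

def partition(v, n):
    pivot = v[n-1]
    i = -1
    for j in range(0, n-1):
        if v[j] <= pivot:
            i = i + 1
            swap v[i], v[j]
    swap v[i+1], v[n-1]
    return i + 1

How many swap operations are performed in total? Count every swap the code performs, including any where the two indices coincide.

pivot = v[8] = 5; i = -1
j=0: v[0]=6 > 5 → no swap
j=1: v[1]=6 > 5 → no swap
j=2: v[2]=7 > 5 → no swap
j=3: v[3]=7 > 5 → no swap
j=4: v[4]=7 > 5 → no swap
j=5: v[5]=5 ≤ 5 → i=0, swap v[0],v[5] → 5 6 7 7 7 6 7 7 5
j=6: v[6]=7 > 5 → no swap
j=7: v[7]=7 > 5 → no swap
final swap v[1],v[8] → 5 5 7 7 7 6 7 7 6; return 1

2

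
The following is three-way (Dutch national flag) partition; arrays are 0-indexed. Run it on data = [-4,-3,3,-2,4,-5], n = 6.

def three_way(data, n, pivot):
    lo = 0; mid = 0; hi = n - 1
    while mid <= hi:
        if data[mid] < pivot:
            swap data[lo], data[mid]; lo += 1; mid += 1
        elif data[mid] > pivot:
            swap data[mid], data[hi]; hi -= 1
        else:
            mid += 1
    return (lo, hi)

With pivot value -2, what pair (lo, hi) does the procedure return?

lo=0 mid=0 hi=5
-4<-2: swap(0,0), lo=1 mid=1 ⇒ [-4,-3,3,-2,4,-5]
-3<-2: swap(1,1), lo=2 mid=2 ⇒ [-4,-3,3,-2,4,-5]
3>-2: swap(2,5), hi=4 ⇒ [-4,-3,-5,-2,4,3]
-5<-2: swap(2,2), lo=3 mid=3 ⇒ [-4,-3,-5,-2,4,3]
-2=-2: mid=4
4>-2: swap(4,4), hi=3 ⇒ [-4,-3,-5,-2,4,3]
done. lo=3 hi=3; data=[-4,-3,-5,-2,4,3]

(3, 3)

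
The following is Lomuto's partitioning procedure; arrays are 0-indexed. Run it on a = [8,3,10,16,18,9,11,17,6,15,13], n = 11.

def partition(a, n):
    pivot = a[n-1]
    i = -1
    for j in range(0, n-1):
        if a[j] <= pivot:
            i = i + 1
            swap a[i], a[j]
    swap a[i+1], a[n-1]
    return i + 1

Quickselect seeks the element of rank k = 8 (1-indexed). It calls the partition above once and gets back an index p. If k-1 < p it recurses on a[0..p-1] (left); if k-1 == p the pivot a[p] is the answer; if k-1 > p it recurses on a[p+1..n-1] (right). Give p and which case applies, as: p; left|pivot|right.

6; right

pivot=13, i=-1
j=0: 8≤13, i=0, swap(0,0) ⇒ [8,3,10,16,18,9,11,17,6,15,13]
j=1: 3≤13, i=1, swap(1,1) ⇒ [8,3,10,16,18,9,11,17,6,15,13]
j=2: 10≤13, i=2, swap(2,2) ⇒ [8,3,10,16,18,9,11,17,6,15,13]
j=3: 16>13, skip
j=4: 18>13, skip
j=5: 9≤13, i=3, swap(3,5) ⇒ [8,3,10,9,18,16,11,17,6,15,13]
j=6: 11≤13, i=4, swap(4,6) ⇒ [8,3,10,9,11,16,18,17,6,15,13]
j=7: 17>13, skip
j=8: 6≤13, i=5, swap(5,8) ⇒ [8,3,10,9,11,6,18,17,16,15,13]
j=9: 15>13, skip
swap(6,10) ⇒ [8,3,10,9,11,6,13,17,16,15,18]; return 6
p = 6; k-1 = 7 > 6 ⇒ right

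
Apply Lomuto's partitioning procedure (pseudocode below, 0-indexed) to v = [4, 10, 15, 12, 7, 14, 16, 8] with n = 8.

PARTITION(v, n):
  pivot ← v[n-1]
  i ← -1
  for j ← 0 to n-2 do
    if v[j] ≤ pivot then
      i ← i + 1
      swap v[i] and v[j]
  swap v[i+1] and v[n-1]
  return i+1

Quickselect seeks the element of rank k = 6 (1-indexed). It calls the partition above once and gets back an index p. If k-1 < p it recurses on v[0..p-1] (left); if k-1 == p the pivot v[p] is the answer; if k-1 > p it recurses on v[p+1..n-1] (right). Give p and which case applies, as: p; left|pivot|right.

pivot=8, i=-1
j=0: 4≤8, i=0, swap(0,0) ⇒ [4, 10, 15, 12, 7, 14, 16, 8]
j=1: 10>8, skip
j=2: 15>8, skip
j=3: 12>8, skip
j=4: 7≤8, i=1, swap(1,4) ⇒ [4, 7, 15, 12, 10, 14, 16, 8]
j=5: 14>8, skip
j=6: 16>8, skip
swap(2,7) ⇒ [4, 7, 8, 12, 10, 14, 16, 15]; return 2
p = 2; k-1 = 5 > 2 ⇒ right

2; right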